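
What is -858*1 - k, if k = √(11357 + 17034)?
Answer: -858 - √28391 ≈ -1026.5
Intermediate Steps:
k = √28391 ≈ 168.50
-858*1 - k = -858*1 - √28391 = -858 - √28391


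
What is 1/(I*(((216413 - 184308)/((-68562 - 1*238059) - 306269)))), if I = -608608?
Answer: 61289/1953935984 ≈ 3.1367e-5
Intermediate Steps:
1/(I*(((216413 - 184308)/((-68562 - 1*238059) - 306269)))) = 1/((-608608)*(((216413 - 184308)/((-68562 - 1*238059) - 306269)))) = -1/(608608*(32105/((-68562 - 238059) - 306269))) = -1/(608608*(32105/(-306621 - 306269))) = -1/(608608*(32105/(-612890))) = -1/(608608*(32105*(-1/612890))) = -1/(608608*(-6421/122578)) = -1/608608*(-122578/6421) = 61289/1953935984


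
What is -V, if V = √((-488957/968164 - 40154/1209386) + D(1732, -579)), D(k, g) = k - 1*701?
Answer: -√88295715850048432223055179/292720996826 ≈ -32.101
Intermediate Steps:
D(k, g) = -701 + k (D(k, g) = k - 701 = -701 + k)
V = √88295715850048432223055179/292720996826 (V = √((-488957/968164 - 40154/1209386) + (-701 + 1732)) = √((-488957*1/968164 - 40154*1/1209386) + 1031) = √((-488957/968164 - 20077/604693) + 1031) = √(-315106703829/585441993652 + 1031) = √(603275588751383/585441993652) = √88295715850048432223055179/292720996826 ≈ 32.101)
-V = -√88295715850048432223055179/292720996826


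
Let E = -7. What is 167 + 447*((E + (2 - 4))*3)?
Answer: -11902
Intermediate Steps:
167 + 447*((E + (2 - 4))*3) = 167 + 447*((-7 + (2 - 4))*3) = 167 + 447*((-7 - 2)*3) = 167 + 447*(-9*3) = 167 + 447*(-27) = 167 - 12069 = -11902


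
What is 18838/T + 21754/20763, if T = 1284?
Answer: 69844255/4443282 ≈ 15.719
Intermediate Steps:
18838/T + 21754/20763 = 18838/1284 + 21754/20763 = 18838*(1/1284) + 21754*(1/20763) = 9419/642 + 21754/20763 = 69844255/4443282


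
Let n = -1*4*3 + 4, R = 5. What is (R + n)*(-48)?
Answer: 144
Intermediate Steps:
n = -8 (n = -4*3 + 4 = -12 + 4 = -8)
(R + n)*(-48) = (5 - 8)*(-48) = -3*(-48) = 144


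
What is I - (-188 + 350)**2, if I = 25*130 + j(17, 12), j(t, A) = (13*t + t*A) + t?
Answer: -22552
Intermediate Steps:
j(t, A) = 14*t + A*t (j(t, A) = (13*t + A*t) + t = 14*t + A*t)
I = 3692 (I = 25*130 + 17*(14 + 12) = 3250 + 17*26 = 3250 + 442 = 3692)
I - (-188 + 350)**2 = 3692 - (-188 + 350)**2 = 3692 - 1*162**2 = 3692 - 1*26244 = 3692 - 26244 = -22552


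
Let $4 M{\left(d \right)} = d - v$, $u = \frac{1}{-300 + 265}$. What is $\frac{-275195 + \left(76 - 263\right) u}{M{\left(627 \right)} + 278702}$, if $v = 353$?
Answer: $- \frac{2140364}{2168215} \approx -0.98715$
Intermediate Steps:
$u = - \frac{1}{35}$ ($u = \frac{1}{-35} = - \frac{1}{35} \approx -0.028571$)
$M{\left(d \right)} = - \frac{353}{4} + \frac{d}{4}$ ($M{\left(d \right)} = \frac{d - 353}{4} = \frac{-353 + d}{4} = - \frac{353}{4} + \frac{d}{4}$)
$\frac{-275195 + \left(76 - 263\right) u}{M{\left(627 \right)} + 278702} = \frac{-275195 + \left(76 - 263\right) \left(- \frac{1}{35}\right)}{\left(- \frac{353}{4} + \frac{1}{4} \cdot 627\right) + 278702} = \frac{-275195 - - \frac{187}{35}}{\left(- \frac{353}{4} + \frac{627}{4}\right) + 278702} = \frac{-275195 + \frac{187}{35}}{\frac{137}{2} + 278702} = - \frac{9631638}{35 \cdot \frac{557541}{2}} = \left(- \frac{9631638}{35}\right) \frac{2}{557541} = - \frac{2140364}{2168215}$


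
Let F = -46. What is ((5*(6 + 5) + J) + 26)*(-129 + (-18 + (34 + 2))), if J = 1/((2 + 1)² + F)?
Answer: -8988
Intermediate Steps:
J = -1/37 (J = 1/((2 + 1)² - 46) = 1/(3² - 46) = 1/(9 - 46) = 1/(-37) = -1/37 ≈ -0.027027)
((5*(6 + 5) + J) + 26)*(-129 + (-18 + (34 + 2))) = ((5*(6 + 5) - 1/37) + 26)*(-129 + (-18 + (34 + 2))) = ((5*11 - 1/37) + 26)*(-129 + (-18 + 36)) = ((55 - 1/37) + 26)*(-129 + 18) = (2034/37 + 26)*(-111) = (2996/37)*(-111) = -8988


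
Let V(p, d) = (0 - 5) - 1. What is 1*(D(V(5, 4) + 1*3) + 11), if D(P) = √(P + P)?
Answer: 11 + I*√6 ≈ 11.0 + 2.4495*I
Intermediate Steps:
V(p, d) = -6 (V(p, d) = -5 - 1 = -6)
D(P) = √2*√P (D(P) = √(2*P) = √2*√P)
1*(D(V(5, 4) + 1*3) + 11) = 1*(√2*√(-6 + 1*3) + 11) = 1*(√2*√(-6 + 3) + 11) = 1*(√2*√(-3) + 11) = 1*(√2*(I*√3) + 11) = 1*(I*√6 + 11) = 1*(11 + I*√6) = 11 + I*√6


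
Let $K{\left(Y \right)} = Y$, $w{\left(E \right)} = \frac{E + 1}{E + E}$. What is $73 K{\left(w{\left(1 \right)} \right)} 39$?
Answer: $2847$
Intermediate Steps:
$w{\left(E \right)} = \frac{1 + E}{2 E}$
$73 K{\left(w{\left(1 \right)} \right)} 39 = 73 \frac{1 + 1}{2 \cdot 1} \cdot 39 = 73 \cdot \frac{1}{2} \cdot 1 \cdot 2 \cdot 39 = 73 \cdot 1 \cdot 39 = 73 \cdot 39 = 2847$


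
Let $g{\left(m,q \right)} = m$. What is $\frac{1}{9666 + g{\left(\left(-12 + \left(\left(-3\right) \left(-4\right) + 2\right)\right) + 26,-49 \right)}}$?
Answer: $\frac{1}{9694} \approx 0.00010316$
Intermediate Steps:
$\frac{1}{9666 + g{\left(\left(-12 + \left(\left(-3\right) \left(-4\right) + 2\right)\right) + 26,-49 \right)}} = \frac{1}{9666 + \left(\left(-12 + \left(\left(-3\right) \left(-4\right) + 2\right)\right) + 26\right)} = \frac{1}{9666 + \left(\left(-12 + \left(12 + 2\right)\right) + 26\right)} = \frac{1}{9666 + \left(\left(-12 + 14\right) + 26\right)} = \frac{1}{9666 + \left(2 + 26\right)} = \frac{1}{9666 + 28} = \frac{1}{9694}$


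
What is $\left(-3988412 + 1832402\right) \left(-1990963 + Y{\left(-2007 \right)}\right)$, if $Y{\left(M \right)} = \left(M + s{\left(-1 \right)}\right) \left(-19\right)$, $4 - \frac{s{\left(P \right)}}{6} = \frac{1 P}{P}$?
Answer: $4211058363720$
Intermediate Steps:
$s{\left(P \right)} = 18$ ($s{\left(P \right)} = 24 - 6 \frac{1 P}{P} = 24 - 6 \frac{P}{P} = 24 - 6 = 18$)
$Y{\left(M \right)} = -342 - 19 M$ ($Y{\left(M \right)} = \left(M + 18\right) \left(-19\right) = \left(18 + M\right) \left(-19\right) = -342 - 19 M$)
$\left(-3988412 + 1832402\right) \left(-1990963 + Y{\left(-2007 \right)}\right) = \left(-3988412 + 1832402\right) \left(-1990963 - -37791\right) = - 2156010 \left(-1990963 + \left(-342 + 38133\right)\right) = - 2156010 \left(-1990963 + 37791\right) = \left(-2156010\right) \left(-1953172\right) = 4211058363720$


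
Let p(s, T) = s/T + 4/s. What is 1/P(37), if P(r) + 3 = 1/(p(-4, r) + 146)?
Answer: -5361/16046 ≈ -0.33410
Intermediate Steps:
p(s, T) = 4/s + s/T
P(r) = -3 + 1/(145 - 4/r) (P(r) = -3 + 1/((4/(-4) - 4/r) + 146) = -3 + 1/((4*(-¼) - 4/r) + 146) = -3 + 1/((-1 - 4/r) + 146) = -3 + 1/(145 - 4/r))
1/P(37) = 1/(2*(6 - 217*37)/(-4 + 145*37)) = 1/(2*(6 - 8029)/(-4 + 5365)) = 1/(2*(-8023)/5361) = 1/(2*(1/5361)*(-8023)) = 1/(-16046/5361) = -5361/16046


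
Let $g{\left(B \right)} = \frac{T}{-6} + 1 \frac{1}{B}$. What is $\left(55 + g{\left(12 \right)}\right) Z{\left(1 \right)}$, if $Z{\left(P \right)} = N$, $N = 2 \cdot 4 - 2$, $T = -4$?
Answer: $\frac{669}{2} \approx 334.5$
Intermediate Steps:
$N = 6$ ($N = 8 - 2 = 6$)
$Z{\left(P \right)} = 6$
$g{\left(B \right)} = \frac{2}{3} + \frac{1}{B}$ ($g{\left(B \right)} = - \frac{4}{-6} + 1 \frac{1}{B} = \left(-4\right) \left(- \frac{1}{6}\right) + \frac{1}{B} = \frac{2}{3} + \frac{1}{B}$)
$\left(55 + g{\left(12 \right)}\right) Z{\left(1 \right)} = \left(55 + \left(\frac{2}{3} + \frac{1}{12}\right)\right) 6 = \left(55 + \frac{3}{4}\right) 6 = \frac{223}{4} \cdot 6 = \frac{669}{2}$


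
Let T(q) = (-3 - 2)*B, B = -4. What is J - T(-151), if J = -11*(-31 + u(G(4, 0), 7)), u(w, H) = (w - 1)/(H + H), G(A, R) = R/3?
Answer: 4505/14 ≈ 321.79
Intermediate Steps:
T(q) = 20 (T(q) = (-3 - 2)*(-4) = -5*(-4) = 20)
G(A, R) = R/3 (G(A, R) = R*(⅓) = R/3)
u(w, H) = (-1 + w)/(2*H) (u(w, H) = (-1 + w)/((2*H)) = (-1 + w)*(1/(2*H)) = (-1 + w)/(2*H))
J = 4785/14 (J = -11*(-31 + (½)*(-1 + (⅓)*0)/7) = -11*(-31 + (½)*(⅐)*(-1 + 0)) = -11*(-31 + (½)*(⅐)*(-1)) = -11*(-31 - 1/14) = -11*(-435/14) = 4785/14 ≈ 341.79)
J - T(-151) = 4785/14 - 1*20 = 4785/14 - 20 = 4505/14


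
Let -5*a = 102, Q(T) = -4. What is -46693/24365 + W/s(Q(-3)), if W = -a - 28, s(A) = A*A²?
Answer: -1401589/779680 ≈ -1.7976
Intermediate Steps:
a = -102/5 (a = -⅕*102 = -102/5 ≈ -20.400)
s(A) = A³
W = -38/5 (W = -1*(-102/5) - 28 = 102/5 - 28 = -38/5 ≈ -7.6000)
-46693/24365 + W/s(Q(-3)) = -46693/24365 - 38/(5*((-4)³)) = -46693*1/24365 - 38/5/(-64) = -46693/24365 - 38/5*(-1/64) = -46693/24365 + 19/160 = -1401589/779680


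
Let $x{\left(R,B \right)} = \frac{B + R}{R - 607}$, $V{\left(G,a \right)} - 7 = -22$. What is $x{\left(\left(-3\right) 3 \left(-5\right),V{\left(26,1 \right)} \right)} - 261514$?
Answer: $- \frac{73485449}{281} \approx -2.6151 \cdot 10^{5}$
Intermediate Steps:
$V{\left(G,a \right)} = -15$ ($V{\left(G,a \right)} = 7 - 22 = -15$)
$x{\left(R,B \right)} = \frac{B + R}{-607 + R}$
$x{\left(\left(-3\right) 3 \left(-5\right),V{\left(26,1 \right)} \right)} - 261514 = \frac{-15 + \left(-3\right) 3 \left(-5\right)}{-607 + \left(-3\right) 3 \left(-5\right)} - 261514 = \frac{-15 - -45}{-607 - -45} - 261514 = \frac{-15 + 45}{-607 + 45} - 261514 = \frac{1}{-562} \cdot 30 - 261514 = \left(- \frac{1}{562}\right) 30 - 261514 = - \frac{15}{281} - 261514 = - \frac{73485449}{281}$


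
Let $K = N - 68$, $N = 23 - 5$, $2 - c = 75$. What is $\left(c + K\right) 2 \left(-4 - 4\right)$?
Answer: $1968$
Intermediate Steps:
$c = -73$ ($c = 2 - 75 = -73$)
$N = 18$ ($N = 23 - 5 = 18$)
$K = -50$ ($K = 18 - 68 = -50$)
$\left(c + K\right) 2 \left(-4 - 4\right) = \left(-73 - 50\right) 2 \left(-4 - 4\right) = - 123 \cdot 2 \left(-8\right) = \left(-123\right) \left(-16\right) = 1968$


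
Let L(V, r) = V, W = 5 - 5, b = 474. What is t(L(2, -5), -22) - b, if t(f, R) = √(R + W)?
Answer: -474 + I*√22 ≈ -474.0 + 4.6904*I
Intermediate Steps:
W = 0
t(f, R) = √R (t(f, R) = √(R + 0) = √R)
t(L(2, -5), -22) - b = √(-22) - 1*474 = I*√22 - 474 = -474 + I*√22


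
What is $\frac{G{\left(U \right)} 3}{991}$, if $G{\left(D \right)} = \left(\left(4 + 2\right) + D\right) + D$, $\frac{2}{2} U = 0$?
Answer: $\frac{18}{991} \approx 0.018163$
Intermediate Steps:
$U = 0$
$G{\left(D \right)} = 6 + 2 D$ ($G{\left(D \right)} = \left(6 + D\right) + D = 6 + 2 D$)
$\frac{G{\left(U \right)} 3}{991} = \frac{\left(6 + 2 \cdot 0\right) 3}{991} = \left(6 + 0\right) 3 \cdot \frac{1}{991} = 6 \cdot 3 \cdot \frac{1}{991} = 18 \cdot \frac{1}{991} = \frac{18}{991}$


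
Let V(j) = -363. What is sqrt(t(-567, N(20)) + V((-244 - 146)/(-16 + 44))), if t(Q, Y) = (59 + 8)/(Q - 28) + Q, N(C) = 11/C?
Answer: I*sqrt(329283115)/595 ≈ 30.498*I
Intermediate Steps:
t(Q, Y) = Q + 67/(-28 + Q) (t(Q, Y) = 67/(-28 + Q) + Q = Q + 67/(-28 + Q))
sqrt(t(-567, N(20)) + V((-244 - 146)/(-16 + 44))) = sqrt((67 + (-567)**2 - 28*(-567))/(-28 - 567) - 363) = sqrt((67 + 321489 + 15876)/(-595) - 363) = sqrt(-1/595*337432 - 363) = sqrt(-337432/595 - 363) = sqrt(-553417/595) = I*sqrt(329283115)/595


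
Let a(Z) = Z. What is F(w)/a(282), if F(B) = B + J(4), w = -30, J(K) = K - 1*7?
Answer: -11/94 ≈ -0.11702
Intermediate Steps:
J(K) = -7 + K (J(K) = K - 7 = -7 + K)
F(B) = -3 + B (F(B) = B + (-7 + 4) = B - 3 = -3 + B)
F(w)/a(282) = (-3 - 30)/282 = -33*1/282 = -11/94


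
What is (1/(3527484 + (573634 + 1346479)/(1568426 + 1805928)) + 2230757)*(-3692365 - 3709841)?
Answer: -28078322390456038962354126/1700425952207 ≈ -1.6513e+13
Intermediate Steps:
(1/(3527484 + (573634 + 1346479)/(1568426 + 1805928)) + 2230757)*(-3692365 - 3709841) = (1/(3527484 + 1920113/3374354) + 2230757)*(-7402206) = (1/(11902981665449/3374354) + 2230757)*(-7402206) = (3374354/11902981665449 + 2230757)*(-7402206) = (26552659671075389247/11902981665449)*(-7402206) = -28078322390456038962354126/1700425952207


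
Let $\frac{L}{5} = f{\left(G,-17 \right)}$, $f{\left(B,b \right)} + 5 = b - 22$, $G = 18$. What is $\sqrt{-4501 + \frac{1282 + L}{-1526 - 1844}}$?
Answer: $\frac{2 i \sqrt{3195061615}}{1685} \approx 67.092 i$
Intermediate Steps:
$f{\left(B,b \right)} = -27 + b$ ($f{\left(B,b \right)} = -5 + \left(b - 22\right) = -5 + \left(-22 + b\right) = -27 + b$)
$L = -220$ ($L = 5 \left(-27 - 17\right) = 5 \left(-44\right) = -220$)
$\sqrt{-4501 + \frac{1282 + L}{-1526 - 1844}} = \sqrt{-4501 + \frac{1282 - 220}{-1526 - 1844}} = \sqrt{-4501 + \frac{1062}{-3370}} = \sqrt{-4501 + 1062 \left(- \frac{1}{3370}\right)} = \sqrt{-4501 - \frac{531}{1685}} = \sqrt{- \frac{7584716}{1685}} = \frac{2 i \sqrt{3195061615}}{1685}$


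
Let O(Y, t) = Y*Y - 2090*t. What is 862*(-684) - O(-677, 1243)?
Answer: 1549933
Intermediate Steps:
O(Y, t) = Y² - 2090*t
862*(-684) - O(-677, 1243) = 862*(-684) - ((-677)² - 2090*1243) = -589608 - (458329 - 2597870) = -589608 - 1*(-2139541) = -589608 + 2139541 = 1549933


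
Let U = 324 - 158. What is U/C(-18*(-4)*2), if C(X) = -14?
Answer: -83/7 ≈ -11.857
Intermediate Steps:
U = 166
U/C(-18*(-4)*2) = 166/(-14) = 166*(-1/14) = -83/7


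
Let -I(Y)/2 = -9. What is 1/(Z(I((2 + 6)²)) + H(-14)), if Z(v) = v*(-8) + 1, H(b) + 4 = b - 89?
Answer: -1/250 ≈ -0.0040000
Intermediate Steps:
H(b) = -93 + b (H(b) = -4 + (b - 89) = -4 + (-89 + b) = -93 + b)
I(Y) = 18 (I(Y) = -2*(-9) = 18)
Z(v) = 1 - 8*v (Z(v) = -8*v + 1 = 1 - 8*v)
1/(Z(I((2 + 6)²)) + H(-14)) = 1/((1 - 8*18) + (-93 - 14)) = 1/((1 - 144) - 107) = 1/(-143 - 107) = 1/(-250) = -1/250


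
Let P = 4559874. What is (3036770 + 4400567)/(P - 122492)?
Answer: 7437337/4437382 ≈ 1.6761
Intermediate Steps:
(3036770 + 4400567)/(P - 122492) = (3036770 + 4400567)/(4559874 - 122492) = 7437337/4437382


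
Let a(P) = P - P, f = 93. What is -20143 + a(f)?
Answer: -20143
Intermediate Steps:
a(P) = 0
-20143 + a(f) = -20143 + 0 = -20143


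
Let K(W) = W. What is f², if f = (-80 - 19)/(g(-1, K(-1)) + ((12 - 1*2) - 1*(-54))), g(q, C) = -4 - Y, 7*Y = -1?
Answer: 480249/177241 ≈ 2.7096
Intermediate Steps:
Y = -⅐ (Y = (⅐)*(-1) = -⅐ ≈ -0.14286)
g(q, C) = -27/7 (g(q, C) = -4 - 1*(-⅐) = -4 + ⅐ = -27/7)
f = -693/421 (f = (-80 - 19)/(-27/7 + ((12 - 1*2) - 1*(-54))) = -99/(-27/7 + ((12 - 2) + 54)) = -99/(-27/7 + (10 + 54)) = -99/(-27/7 + 64) = -99/421/7 = -99*7/421 = -693/421 ≈ -1.6461)
f² = (-693/421)² = 480249/177241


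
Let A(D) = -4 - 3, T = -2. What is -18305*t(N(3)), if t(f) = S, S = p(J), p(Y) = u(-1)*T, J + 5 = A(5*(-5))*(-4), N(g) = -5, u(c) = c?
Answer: -36610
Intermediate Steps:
A(D) = -7
J = 23 (J = -5 - 7*(-4) = -5 + 28 = 23)
p(Y) = 2 (p(Y) = -1*(-2) = 2)
S = 2
t(f) = 2
-18305*t(N(3)) = -18305*2 = -36610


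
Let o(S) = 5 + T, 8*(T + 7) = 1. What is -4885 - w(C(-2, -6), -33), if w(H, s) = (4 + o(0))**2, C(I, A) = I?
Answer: -312929/64 ≈ -4889.5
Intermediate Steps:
T = -55/8 (T = -7 + (1/8)*1 = -7 + 1/8 = -55/8 ≈ -6.8750)
o(S) = -15/8 (o(S) = 5 - 55/8 = -15/8)
w(H, s) = 289/64 (w(H, s) = (4 - 15/8)**2 = (17/8)**2 = 289/64)
-4885 - w(C(-2, -6), -33) = -4885 - 1*289/64 = -4885 - 289/64 = -312929/64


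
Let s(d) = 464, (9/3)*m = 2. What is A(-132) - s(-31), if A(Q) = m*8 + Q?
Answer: -1772/3 ≈ -590.67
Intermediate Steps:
m = ⅔ (m = (⅓)*2 = ⅔ ≈ 0.66667)
A(Q) = 16/3 + Q (A(Q) = (⅔)*8 + Q = 16/3 + Q)
A(-132) - s(-31) = (16/3 - 132) - 1*464 = -380/3 - 464 = -1772/3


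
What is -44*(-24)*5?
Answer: 5280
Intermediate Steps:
-44*(-24)*5 = 1056*5 = 5280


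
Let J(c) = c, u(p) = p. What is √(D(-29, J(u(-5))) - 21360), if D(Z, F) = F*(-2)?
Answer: 5*I*√854 ≈ 146.12*I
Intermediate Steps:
D(Z, F) = -2*F
√(D(-29, J(u(-5))) - 21360) = √(-2*(-5) - 21360) = √(10 - 21360) = √(-21350) = 5*I*√854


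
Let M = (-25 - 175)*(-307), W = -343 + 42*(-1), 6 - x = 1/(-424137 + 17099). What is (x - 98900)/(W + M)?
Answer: -40253615971/24835423570 ≈ -1.6208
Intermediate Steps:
x = 2442229/407038 (x = 6 - 1/(-424137 + 17099) = 6 - 1/(-407038) = 6 - 1*(-1/407038) = 6 + 1/407038 = 2442229/407038 ≈ 6.0000)
W = -385 (W = -343 - 42 = -385)
M = 61400 (M = -200*(-307) = 61400)
(x - 98900)/(W + M) = (2442229/407038 - 98900)/(-385 + 61400) = -40253615971/407038/61015 = -40253615971/407038*1/61015 = -40253615971/24835423570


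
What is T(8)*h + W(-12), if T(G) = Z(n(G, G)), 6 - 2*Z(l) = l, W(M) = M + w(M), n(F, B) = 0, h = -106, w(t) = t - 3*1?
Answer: -345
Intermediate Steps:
w(t) = -3 + t (w(t) = t - 3 = -3 + t)
W(M) = -3 + 2*M (W(M) = M + (-3 + M) = -3 + 2*M)
Z(l) = 3 - l/2
T(G) = 3 (T(G) = 3 - ½*0 = 3 + 0 = 3)
T(8)*h + W(-12) = 3*(-106) + (-3 + 2*(-12)) = -318 + (-3 - 24) = -318 - 27 = -345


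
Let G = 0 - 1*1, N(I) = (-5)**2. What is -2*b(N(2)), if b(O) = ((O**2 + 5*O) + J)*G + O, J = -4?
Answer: 1442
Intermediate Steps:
N(I) = 25
G = -1 (G = 0 - 1 = -1)
b(O) = 4 - O**2 - 4*O (b(O) = ((O**2 + 5*O) - 4)*(-1) + O = (-4 + O**2 + 5*O)*(-1) + O = (4 - O**2 - 5*O) + O = 4 - O**2 - 4*O)
-2*b(N(2)) = -2*(4 - 1*25**2 - 4*25) = -2*(4 - 1*625 - 100) = -2*(4 - 625 - 100) = -2*(-721) = 1442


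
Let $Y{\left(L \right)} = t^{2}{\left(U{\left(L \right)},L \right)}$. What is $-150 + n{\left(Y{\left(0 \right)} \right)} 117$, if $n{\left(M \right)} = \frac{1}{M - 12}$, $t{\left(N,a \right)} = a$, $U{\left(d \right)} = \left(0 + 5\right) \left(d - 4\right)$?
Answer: $- \frac{639}{4} \approx -159.75$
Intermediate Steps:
$U{\left(d \right)} = -20 + 5 d$ ($U{\left(d \right)} = 5 \left(-4 + d\right) = -20 + 5 d$)
$Y{\left(L \right)} = L^{2}$
$n{\left(M \right)} = \frac{1}{-12 + M}$
$-150 + n{\left(Y{\left(0 \right)} \right)} 117 = -150 + \frac{1}{-12 + 0^{2}} \cdot 117 = -150 + \frac{1}{-12 + 0} \cdot 117 = -150 + \frac{1}{-12} \cdot 117 = -150 - \frac{39}{4} = - \frac{639}{4}$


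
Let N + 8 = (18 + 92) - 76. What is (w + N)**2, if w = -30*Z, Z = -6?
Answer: 42436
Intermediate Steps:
w = 180 (w = -30*(-6) = 180)
N = 26 (N = -8 + ((18 + 92) - 76) = -8 + (110 - 76) = -8 + 34 = 26)
(w + N)**2 = (180 + 26)**2 = 206**2 = 42436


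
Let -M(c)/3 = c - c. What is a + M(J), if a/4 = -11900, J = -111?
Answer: -47600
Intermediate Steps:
a = -47600 (a = 4*(-11900) = -47600)
M(c) = 0 (M(c) = -3*(c - c) = -3*0 = 0)
a + M(J) = -47600 + 0 = -47600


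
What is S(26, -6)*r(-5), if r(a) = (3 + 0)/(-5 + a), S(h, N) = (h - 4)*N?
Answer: 198/5 ≈ 39.600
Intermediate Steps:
S(h, N) = N*(-4 + h) (S(h, N) = (-4 + h)*N = N*(-4 + h))
r(a) = 3/(-5 + a)
S(26, -6)*r(-5) = (-6*(-4 + 26))*(3/(-5 - 5)) = (-6*22)*(3/(-10)) = -396*(-1)/10 = -132*(-3/10) = 198/5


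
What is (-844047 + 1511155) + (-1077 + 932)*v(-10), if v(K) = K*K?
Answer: 652608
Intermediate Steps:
v(K) = K**2
(-844047 + 1511155) + (-1077 + 932)*v(-10) = (-844047 + 1511155) + (-1077 + 932)*(-10)**2 = 667108 - 145*100 = 667108 - 14500 = 652608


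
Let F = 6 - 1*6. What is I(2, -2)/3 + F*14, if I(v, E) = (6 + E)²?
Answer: 16/3 ≈ 5.3333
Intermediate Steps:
F = 0 (F = 6 - 6 = 0)
I(2, -2)/3 + F*14 = (6 - 2)²/3 + 0*14 = 4²*(⅓) + 0 = 16*(⅓) + 0 = 16/3 + 0 = 16/3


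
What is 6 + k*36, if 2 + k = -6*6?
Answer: -1362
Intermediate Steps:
k = -38 (k = -2 - 6*6 = -2 - 36 = -38)
6 + k*36 = 6 - 38*36 = 6 - 1368 = -1362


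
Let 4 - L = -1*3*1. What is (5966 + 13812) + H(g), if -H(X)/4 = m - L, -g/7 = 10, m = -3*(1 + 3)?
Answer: 19854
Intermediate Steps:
m = -12 (m = -3*4 = -12)
g = -70 (g = -7*10 = -70)
L = 7 (L = 4 - (-1*3) = 4 - (-3) = 4 - 1*(-3) = 4 + 3 = 7)
H(X) = 76 (H(X) = -4*(-12 - 1*7) = -4*(-12 - 7) = -4*(-19) = 76)
(5966 + 13812) + H(g) = (5966 + 13812) + 76 = 19778 + 76 = 19854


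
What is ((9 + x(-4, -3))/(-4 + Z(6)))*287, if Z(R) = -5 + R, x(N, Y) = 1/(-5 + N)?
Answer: -22960/27 ≈ -850.37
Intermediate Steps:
((9 + x(-4, -3))/(-4 + Z(6)))*287 = ((9 + 1/(-5 - 4))/(-4 + (-5 + 6)))*287 = ((9 + 1/(-9))/(-4 + 1))*287 = ((9 - ⅑)/(-3))*287 = ((80/9)*(-⅓))*287 = -80/27*287 = -22960/27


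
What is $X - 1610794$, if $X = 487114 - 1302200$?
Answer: $-2425880$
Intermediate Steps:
$X = -815086$ ($X = 487114 - 1302200 = -815086$)
$X - 1610794 = -815086 - 1610794 = -2425880$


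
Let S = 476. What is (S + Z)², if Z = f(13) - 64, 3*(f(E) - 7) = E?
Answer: 1612900/9 ≈ 1.7921e+5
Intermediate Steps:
f(E) = 7 + E/3
Z = -158/3 (Z = (7 + (⅓)*13) - 64 = (7 + 13/3) - 64 = 34/3 - 64 = -158/3 ≈ -52.667)
(S + Z)² = (476 - 158/3)² = (1270/3)² = 1612900/9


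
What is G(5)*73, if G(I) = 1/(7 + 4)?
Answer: 73/11 ≈ 6.6364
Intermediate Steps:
G(I) = 1/11
G(5)*73 = (1/11)*73 = 73/11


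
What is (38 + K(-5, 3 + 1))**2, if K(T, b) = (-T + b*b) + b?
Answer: 3969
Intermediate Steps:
K(T, b) = b + b**2 - T (K(T, b) = (-T + b**2) + b = (b**2 - T) + b = b + b**2 - T)
(38 + K(-5, 3 + 1))**2 = (38 + ((3 + 1) + (3 + 1)**2 - 1*(-5)))**2 = (38 + (4 + 4**2 + 5))**2 = (38 + (4 + 16 + 5))**2 = (38 + 25)**2 = 63**2 = 3969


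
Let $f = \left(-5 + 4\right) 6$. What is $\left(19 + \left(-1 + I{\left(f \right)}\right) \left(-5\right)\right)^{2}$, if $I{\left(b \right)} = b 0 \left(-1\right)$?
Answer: $576$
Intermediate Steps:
$f = -6$ ($f = \left(-1\right) 6 = -6$)
$I{\left(b \right)} = 0$ ($I{\left(b \right)} = 0 \left(-1\right) = 0$)
$\left(19 + \left(-1 + I{\left(f \right)}\right) \left(-5\right)\right)^{2} = \left(19 + \left(-1 + 0\right) \left(-5\right)\right)^{2} = \left(19 - -5\right)^{2} = \left(19 + 5\right)^{2} = 24^{2} = 576$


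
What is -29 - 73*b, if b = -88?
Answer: 6395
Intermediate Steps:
-29 - 73*b = -29 - 73*(-88) = -29 + 6424 = 6395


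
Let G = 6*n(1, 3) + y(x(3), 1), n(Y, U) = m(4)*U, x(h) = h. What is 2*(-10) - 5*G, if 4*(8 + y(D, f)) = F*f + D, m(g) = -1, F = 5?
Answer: 100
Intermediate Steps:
y(D, f) = -8 + D/4 + 5*f/4 (y(D, f) = -8 + (5*f + D)/4 = -8 + (D + 5*f)/4 = -8 + (D/4 + 5*f/4) = -8 + D/4 + 5*f/4)
n(Y, U) = -U
G = -24 (G = 6*(-1*3) + (-8 + (¼)*3 + (5/4)*1) = 6*(-3) + (-8 + ¾ + 5/4) = -18 - 6 = -24)
2*(-10) - 5*G = 2*(-10) - 5*(-24) = -20 + 120 = 100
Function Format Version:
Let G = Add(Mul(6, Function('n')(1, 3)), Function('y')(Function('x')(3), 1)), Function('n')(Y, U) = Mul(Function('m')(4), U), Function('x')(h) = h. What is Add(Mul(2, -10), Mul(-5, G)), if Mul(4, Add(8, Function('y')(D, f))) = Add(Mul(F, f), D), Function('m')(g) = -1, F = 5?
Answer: 100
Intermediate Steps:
Function('y')(D, f) = Add(-8, Mul(Rational(1, 4), D), Mul(Rational(5, 4), f)) (Function('y')(D, f) = Add(-8, Mul(Rational(1, 4), Add(Mul(5, f), D))) = Add(-8, Mul(Rational(1, 4), Add(D, Mul(5, f)))) = Add(-8, Add(Mul(Rational(1, 4), D), Mul(Rational(5, 4), f))) = Add(-8, Mul(Rational(1, 4), D), Mul(Rational(5, 4), f)))
Function('n')(Y, U) = Mul(-1, U)
G = -24 (G = Add(Mul(6, Mul(-1, 3)), Add(-8, Mul(Rational(1, 4), 3), Mul(Rational(5, 4), 1))) = Add(Mul(6, -3), Add(-8, Rational(3, 4), Rational(5, 4))) = Add(-18, -6) = -24)
Add(Mul(2, -10), Mul(-5, G)) = Add(Mul(2, -10), Mul(-5, -24)) = Add(-20, 120) = 100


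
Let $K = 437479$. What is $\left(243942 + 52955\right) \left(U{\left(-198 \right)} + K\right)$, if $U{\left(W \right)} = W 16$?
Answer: $128945632967$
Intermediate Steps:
$U{\left(W \right)} = 16 W$
$\left(243942 + 52955\right) \left(U{\left(-198 \right)} + K\right) = \left(243942 + 52955\right) \left(16 \left(-198\right) + 437479\right) = 296897 \left(-3168 + 437479\right) = 296897 \cdot 434311 = 128945632967$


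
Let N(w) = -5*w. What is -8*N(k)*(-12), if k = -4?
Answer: 1920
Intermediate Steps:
-8*N(k)*(-12) = -(-40)*(-4)*(-12) = -8*20*(-12) = -160*(-12) = 1920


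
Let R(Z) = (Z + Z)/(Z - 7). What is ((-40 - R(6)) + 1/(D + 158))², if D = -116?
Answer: 1380625/1764 ≈ 782.67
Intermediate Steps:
R(Z) = 2*Z/(-7 + Z) (R(Z) = (2*Z)/(-7 + Z) = 2*Z/(-7 + Z))
((-40 - R(6)) + 1/(D + 158))² = ((-40 - 2*6/(-7 + 6)) + 1/(-116 + 158))² = ((-40 - 2*6/(-1)) + 1/42)² = ((-40 - 2*6*(-1)) + 1/42)² = ((-40 - 1*(-12)) + 1/42)² = ((-40 + 12) + 1/42)² = (-28 + 1/42)² = (-1175/42)² = 1380625/1764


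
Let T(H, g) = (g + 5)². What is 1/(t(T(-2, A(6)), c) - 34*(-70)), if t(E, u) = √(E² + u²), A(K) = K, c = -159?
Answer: 1190/2812239 - √39922/5624478 ≈ 0.00038763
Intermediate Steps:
T(H, g) = (5 + g)²
1/(t(T(-2, A(6)), c) - 34*(-70)) = 1/(√(((5 + 6)²)² + (-159)²) - 34*(-70)) = 1/(√((11²)² + 25281) + 2380) = 1/(√(121² + 25281) + 2380) = 1/(√(14641 + 25281) + 2380) = 1/(√39922 + 2380) = 1/(2380 + √39922)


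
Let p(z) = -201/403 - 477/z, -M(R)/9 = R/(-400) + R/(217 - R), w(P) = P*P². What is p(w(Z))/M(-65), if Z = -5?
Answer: 41887904/7727525 ≈ 5.4206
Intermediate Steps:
w(P) = P³
M(R) = 9*R/400 - 9*R/(217 - R) (M(R) = -9*(R/(-400) + R/(217 - R)) = -9*(R*(-1/400) + R/(217 - R)) = -9*(-R/400 + R/(217 - R)) = 9*R/400 - 9*R/(217 - R))
p(z) = -201/403 - 477/z (p(z) = -201*1/403 - 477/z = -201/403 - 477/z)
p(w(Z))/M(-65) = (-201/403 - 477/((-5)³))/(((9/400)*(-65)*(183 - 65)/(-217 - 65))) = (-201/403 - 477/(-125))/(((9/400)*(-65)*118/(-282))) = (-201/403 - 477*(-1/125))/(((9/400)*(-65)*(-1/282)*118)) = (-201/403 + 477/125)/(2301/3760) = (167106/50375)*(3760/2301) = 41887904/7727525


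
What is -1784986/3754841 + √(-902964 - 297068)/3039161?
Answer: -1784986/3754841 + 4*I*√75002/3039161 ≈ -0.47538 + 0.00036045*I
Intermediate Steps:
-1784986/3754841 + √(-902964 - 297068)/3039161 = -1784986*1/3754841 + √(-1200032)*(1/3039161) = -1784986/3754841 + (4*I*√75002)*(1/3039161) = -1784986/3754841 + 4*I*√75002/3039161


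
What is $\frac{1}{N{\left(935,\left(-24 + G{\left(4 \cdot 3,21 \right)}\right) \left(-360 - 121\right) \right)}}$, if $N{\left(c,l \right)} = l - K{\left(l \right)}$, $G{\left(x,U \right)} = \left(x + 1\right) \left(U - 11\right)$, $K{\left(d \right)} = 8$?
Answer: $- \frac{1}{50994} \approx -1.961 \cdot 10^{-5}$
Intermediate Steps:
$G{\left(x,U \right)} = \left(1 + x\right) \left(-11 + U\right)$
$N{\left(c,l \right)} = -8 + l$ ($N{\left(c,l \right)} = l - 8 = -8 + l$)
$\frac{1}{N{\left(935,\left(-24 + G{\left(4 \cdot 3,21 \right)}\right) \left(-360 - 121\right) \right)}} = \frac{1}{-8 + \left(-24 + \left(-11 + 21 - 11 \cdot 4 \cdot 3 + 21 \cdot 4 \cdot 3\right)\right) \left(-360 - 121\right)} = \frac{1}{-8 + \left(-24 + \left(-11 + 21 - 132 + 21 \cdot 12\right)\right) \left(-481\right)} = \frac{1}{-8 + \left(-24 + \left(-11 + 21 - 132 + 252\right)\right) \left(-481\right)} = \frac{1}{-8 + \left(-24 + 130\right) \left(-481\right)} = \frac{1}{-8 + 106 \left(-481\right)} = \frac{1}{-8 - 50986} = \frac{1}{-50994} = - \frac{1}{50994}$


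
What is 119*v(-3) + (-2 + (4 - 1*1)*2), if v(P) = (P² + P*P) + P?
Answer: 1789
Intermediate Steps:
v(P) = P + 2*P² (v(P) = (P² + P²) + P = 2*P² + P = P + 2*P²)
119*v(-3) + (-2 + (4 - 1*1)*2) = 119*(-3*(1 + 2*(-3))) + (-2 + (4 - 1*1)*2) = 119*(-3*(1 - 6)) + (-2 + (4 - 1)*2) = 119*(-3*(-5)) + (-2 + 3*2) = 119*15 + (-2 + 6) = 1785 + 4 = 1789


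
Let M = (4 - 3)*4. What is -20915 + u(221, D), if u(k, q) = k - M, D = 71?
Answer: -20698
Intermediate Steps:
M = 4 (M = 1*4 = 4)
u(k, q) = -4 + k (u(k, q) = k - 1*4 = k - 4 = -4 + k)
-20915 + u(221, D) = -20915 + (-4 + 221) = -20915 + 217 = -20698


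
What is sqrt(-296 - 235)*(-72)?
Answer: -216*I*sqrt(59) ≈ -1659.1*I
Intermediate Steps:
sqrt(-296 - 235)*(-72) = sqrt(-531)*(-72) = (3*I*sqrt(59))*(-72) = -216*I*sqrt(59)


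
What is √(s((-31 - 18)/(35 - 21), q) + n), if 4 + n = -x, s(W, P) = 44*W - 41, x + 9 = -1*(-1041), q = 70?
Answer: I*√1231 ≈ 35.086*I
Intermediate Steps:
x = 1032 (x = -9 - 1*(-1041) = -9 + 1041 = 1032)
s(W, P) = -41 + 44*W
n = -1036 (n = -4 - 1*1032 = -4 - 1032 = -1036)
√(s((-31 - 18)/(35 - 21), q) + n) = √((-41 + 44*((-31 - 18)/(35 - 21))) - 1036) = √((-41 + 44*(-49/14)) - 1036) = √((-41 + 44*(-49*1/14)) - 1036) = √((-41 + 44*(-7/2)) - 1036) = √((-41 - 154) - 1036) = √(-195 - 1036) = √(-1231) = I*√1231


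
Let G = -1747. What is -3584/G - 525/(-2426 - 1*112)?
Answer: 3337789/1477962 ≈ 2.2584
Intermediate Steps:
-3584/G - 525/(-2426 - 1*112) = -3584/(-1747) - 525/(-2426 - 1*112) = -3584*(-1/1747) - 525/(-2426 - 112) = 3584/1747 - 525/(-2538) = 3584/1747 - 525*(-1/2538) = 3584/1747 + 175/846 = 3337789/1477962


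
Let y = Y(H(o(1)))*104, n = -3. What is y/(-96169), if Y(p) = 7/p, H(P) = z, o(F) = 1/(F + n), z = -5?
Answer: 728/480845 ≈ 0.0015140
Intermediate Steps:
o(F) = 1/(-3 + F) (o(F) = 1/(F - 3) = 1/(-3 + F))
H(P) = -5
y = -728/5 (y = (7/(-5))*104 = (7*(-⅕))*104 = -7/5*104 = -728/5 ≈ -145.60)
y/(-96169) = -728/5/(-96169) = -728/5*(-1/96169) = 728/480845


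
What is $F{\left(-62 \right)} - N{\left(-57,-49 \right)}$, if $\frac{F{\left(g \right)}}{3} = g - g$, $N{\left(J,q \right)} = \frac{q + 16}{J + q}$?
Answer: $- \frac{33}{106} \approx -0.31132$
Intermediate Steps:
$N{\left(J,q \right)} = \frac{16 + q}{J + q}$
$F{\left(g \right)} = 0$ ($F{\left(g \right)} = 3 \left(g - g\right) = 3 \cdot 0 = 0$)
$F{\left(-62 \right)} - N{\left(-57,-49 \right)} = 0 - \frac{16 - 49}{-57 - 49} = 0 - \frac{1}{-106} \left(-33\right) = 0 - \left(- \frac{1}{106}\right) \left(-33\right) = 0 - \frac{33}{106} = - \frac{33}{106}$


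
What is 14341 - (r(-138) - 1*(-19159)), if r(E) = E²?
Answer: -23862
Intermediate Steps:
14341 - (r(-138) - 1*(-19159)) = 14341 - ((-138)² - 1*(-19159)) = 14341 - (19044 + 19159) = 14341 - 1*38203 = 14341 - 38203 = -23862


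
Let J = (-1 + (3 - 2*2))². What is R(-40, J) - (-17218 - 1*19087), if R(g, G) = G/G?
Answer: 36306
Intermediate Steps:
J = 4 (J = (-1 + (3 - 4))² = (-1 - 1)² = (-2)² = 4)
R(g, G) = 1
R(-40, J) - (-17218 - 1*19087) = 1 - (-17218 - 1*19087) = 1 - (-17218 - 19087) = 1 - 1*(-36305) = 1 + 36305 = 36306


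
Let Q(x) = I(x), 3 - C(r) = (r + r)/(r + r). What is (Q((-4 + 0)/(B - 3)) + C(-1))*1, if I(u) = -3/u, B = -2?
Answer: -7/4 ≈ -1.7500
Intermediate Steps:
C(r) = 2 (C(r) = 3 - (r + r)/(r + r) = 3 - 2*r/(2*r) = 3 - 2*r*1/(2*r) = 3 - 1*1 = 3 - 1 = 2)
Q(x) = -3/x
(Q((-4 + 0)/(B - 3)) + C(-1))*1 = (-3*(-2 - 3)/(-4 + 0) + 2)*1 = (-3/((-4/(-5))) + 2)*1 = (-3/((-4*(-1/5))) + 2)*1 = (-3/4/5 + 2)*1 = (-3*5/4 + 2)*1 = (-15/4 + 2)*1 = -7/4*1 = -7/4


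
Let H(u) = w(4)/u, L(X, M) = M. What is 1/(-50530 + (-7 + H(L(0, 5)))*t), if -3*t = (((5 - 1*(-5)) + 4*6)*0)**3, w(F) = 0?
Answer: -1/50530 ≈ -1.9790e-5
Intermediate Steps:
H(u) = 0 (H(u) = 0/u = 0)
t = 0 (t = -(((5 - 1*(-5)) + 4*6)*0)**3/3 = -(((5 + 5) + 24)*0)**3/3 = -((10 + 24)*0)**3/3 = -(34*0)**3/3 = -1/3*0**3 = -1/3*0 = 0)
1/(-50530 + (-7 + H(L(0, 5)))*t) = 1/(-50530 + (-7 + 0)*0) = 1/(-50530 - 7*0) = 1/(-50530 + 0) = 1/(-50530) = -1/50530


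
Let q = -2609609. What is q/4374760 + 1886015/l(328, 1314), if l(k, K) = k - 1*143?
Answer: 1650076040747/161866120 ≈ 10194.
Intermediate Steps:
l(k, K) = -143 + k (l(k, K) = k - 143 = -143 + k)
q/4374760 + 1886015/l(328, 1314) = -2609609/4374760 + 1886015/(-143 + 328) = -2609609*1/4374760 + 1886015/185 = -2609609/4374760 + 1886015*(1/185) = -2609609/4374760 + 377203/37 = 1650076040747/161866120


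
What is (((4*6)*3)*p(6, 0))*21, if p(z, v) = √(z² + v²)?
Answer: 9072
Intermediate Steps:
p(z, v) = √(v² + z²)
(((4*6)*3)*p(6, 0))*21 = (((4*6)*3)*√(0² + 6²))*21 = ((24*3)*√(0 + 36))*21 = (72*√36)*21 = (72*6)*21 = 432*21 = 9072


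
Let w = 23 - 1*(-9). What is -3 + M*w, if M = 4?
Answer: 125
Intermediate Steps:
w = 32 (w = 23 + 9 = 32)
-3 + M*w = -3 + 4*32 = -3 + 128 = 125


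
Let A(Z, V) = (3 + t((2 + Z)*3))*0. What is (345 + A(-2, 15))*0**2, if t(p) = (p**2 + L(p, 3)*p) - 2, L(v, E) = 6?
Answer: 0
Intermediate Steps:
t(p) = -2 + p**2 + 6*p (t(p) = (p**2 + 6*p) - 2 = -2 + p**2 + 6*p)
A(Z, V) = 0 (A(Z, V) = (3 + (-2 + ((2 + Z)*3)**2 + 6*((2 + Z)*3)))*0 = (3 + (-2 + (6 + 3*Z)**2 + 6*(6 + 3*Z)))*0 = (3 + (-2 + (6 + 3*Z)**2 + (36 + 18*Z)))*0 = (3 + (34 + (6 + 3*Z)**2 + 18*Z))*0 = (37 + (6 + 3*Z)**2 + 18*Z)*0 = 0)
(345 + A(-2, 15))*0**2 = (345 + 0)*0**2 = 345*0 = 0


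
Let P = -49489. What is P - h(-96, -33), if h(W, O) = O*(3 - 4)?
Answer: -49522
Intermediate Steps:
h(W, O) = -O (h(W, O) = O*(-1) = -O)
P - h(-96, -33) = -49489 - (-1)*(-33) = -49489 - 1*33 = -49489 - 33 = -49522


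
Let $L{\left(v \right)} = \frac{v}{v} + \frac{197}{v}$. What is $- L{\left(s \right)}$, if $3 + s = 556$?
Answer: $- \frac{750}{553} \approx -1.3562$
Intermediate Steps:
$s = 553$ ($s = -3 + 556 = 553$)
$L{\left(v \right)} = 1 + \frac{197}{v}$
$- L{\left(s \right)} = - \frac{197 + 553}{553} = - \frac{750}{553}$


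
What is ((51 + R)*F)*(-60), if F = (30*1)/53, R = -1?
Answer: -90000/53 ≈ -1698.1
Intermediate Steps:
F = 30/53 (F = 30*(1/53) = 30/53 ≈ 0.56604)
((51 + R)*F)*(-60) = ((51 - 1)*(30/53))*(-60) = (50*(30/53))*(-60) = (1500/53)*(-60) = -90000/53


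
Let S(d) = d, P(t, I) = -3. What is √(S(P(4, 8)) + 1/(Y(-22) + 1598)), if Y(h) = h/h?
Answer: 2*I*√1917201/1599 ≈ 1.7319*I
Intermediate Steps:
Y(h) = 1
√(S(P(4, 8)) + 1/(Y(-22) + 1598)) = √(-3 + 1/(1 + 1598)) = √(-3 + 1/1599) = √(-4796/1599) = 2*I*√1917201/1599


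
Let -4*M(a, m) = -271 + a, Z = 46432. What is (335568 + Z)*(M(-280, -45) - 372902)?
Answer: -142395943500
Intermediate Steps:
M(a, m) = 271/4 - a/4 (M(a, m) = -(-271 + a)/4 = 271/4 - a/4)
(335568 + Z)*(M(-280, -45) - 372902) = (335568 + 46432)*((271/4 - ¼*(-280)) - 372902) = 382000*((271/4 + 70) - 372902) = 382000*(551/4 - 372902) = 382000*(-1491057/4) = -142395943500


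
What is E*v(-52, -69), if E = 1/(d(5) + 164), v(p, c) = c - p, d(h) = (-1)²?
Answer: -17/165 ≈ -0.10303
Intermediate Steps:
d(h) = 1
E = 1/165 (E = 1/(1 + 164) = 1/165 ≈ 0.0060606)
E*v(-52, -69) = (-69 - 1*(-52))/165 = (-69 + 52)/165 = (1/165)*(-17) = -17/165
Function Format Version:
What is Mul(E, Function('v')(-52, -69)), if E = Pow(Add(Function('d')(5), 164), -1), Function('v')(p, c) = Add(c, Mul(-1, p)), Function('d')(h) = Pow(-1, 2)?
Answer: Rational(-17, 165) ≈ -0.10303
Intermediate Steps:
Function('d')(h) = 1
E = Rational(1, 165) (E = Pow(Add(1, 164), -1) = Pow(165, -1) = Rational(1, 165) ≈ 0.0060606)
Mul(E, Function('v')(-52, -69)) = Mul(Rational(1, 165), Add(-69, Mul(-1, -52))) = Mul(Rational(1, 165), Add(-69, 52)) = Mul(Rational(1, 165), -17) = Rational(-17, 165)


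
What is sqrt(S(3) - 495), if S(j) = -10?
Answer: I*sqrt(505) ≈ 22.472*I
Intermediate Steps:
sqrt(S(3) - 495) = sqrt(-10 - 495) = sqrt(-505) = I*sqrt(505)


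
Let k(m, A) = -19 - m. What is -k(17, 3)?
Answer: 36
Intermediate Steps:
-k(17, 3) = -(-19 - 1*17) = -(-19 - 17) = -1*(-36) = 36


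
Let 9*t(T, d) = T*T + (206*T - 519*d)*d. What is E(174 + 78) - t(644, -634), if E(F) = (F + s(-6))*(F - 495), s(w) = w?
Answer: 97257134/3 ≈ 3.2419e+7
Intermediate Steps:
t(T, d) = T²/9 + d*(-519*d + 206*T)/9 (t(T, d) = (T*T + (206*T - 519*d)*d)/9 = (T² + (-519*d + 206*T)*d)/9 = (T² + d*(-519*d + 206*T))/9 = T²/9 + d*(-519*d + 206*T)/9)
E(F) = (-495 + F)*(-6 + F) (E(F) = (F - 6)*(F - 495) = (-6 + F)*(-495 + F) = (-495 + F)*(-6 + F))
E(174 + 78) - t(644, -634) = (2970 + (174 + 78)² - 501*(174 + 78)) - (-173/3*(-634)² + (⅑)*644² + (206/9)*644*(-634)) = (2970 + 252² - 501*252) - (-173/3*401956 + (⅑)*414736 - 84108976/9) = (2970 + 63504 - 126252) - (-69538388/3 + 414736/9 - 84108976/9) = -59778 - 1*(-97436468/3) = -59778 + 97436468/3 = 97257134/3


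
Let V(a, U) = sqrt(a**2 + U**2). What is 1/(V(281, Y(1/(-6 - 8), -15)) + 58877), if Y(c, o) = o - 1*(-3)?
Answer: 4529/266647848 - sqrt(79105)/3466422024 ≈ 1.6904e-5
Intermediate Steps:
Y(c, o) = 3 + o (Y(c, o) = o + 3 = 3 + o)
V(a, U) = sqrt(U**2 + a**2)
1/(V(281, Y(1/(-6 - 8), -15)) + 58877) = 1/(sqrt((3 - 15)**2 + 281**2) + 58877) = 1/(sqrt((-12)**2 + 78961) + 58877) = 1/(sqrt(144 + 78961) + 58877) = 1/(sqrt(79105) + 58877) = 1/(58877 + sqrt(79105))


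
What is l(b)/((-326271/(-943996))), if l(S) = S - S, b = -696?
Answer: 0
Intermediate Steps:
l(S) = 0
l(b)/((-326271/(-943996))) = 0/((-326271/(-943996))) = 0/((-326271*(-1/943996))) = 0/(326271/943996) = 0*(943996/326271) = 0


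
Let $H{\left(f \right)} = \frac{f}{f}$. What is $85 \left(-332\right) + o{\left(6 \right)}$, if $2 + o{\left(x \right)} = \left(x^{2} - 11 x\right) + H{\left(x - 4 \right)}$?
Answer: $-28251$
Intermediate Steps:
$H{\left(f \right)} = 1$
$o{\left(x \right)} = -1 + x^{2} - 11 x$ ($o{\left(x \right)} = -2 + \left(\left(x^{2} - 11 x\right) + 1\right) = -2 + \left(1 + x^{2} - 11 x\right) = -1 + x^{2} - 11 x$)
$85 \left(-332\right) + o{\left(6 \right)} = 85 \left(-332\right) - \left(67 - 36\right) = -28220 - 31 = -28251$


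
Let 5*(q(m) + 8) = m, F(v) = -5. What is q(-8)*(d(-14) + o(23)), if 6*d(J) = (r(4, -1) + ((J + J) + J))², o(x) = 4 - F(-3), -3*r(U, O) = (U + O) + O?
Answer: -26992/9 ≈ -2999.1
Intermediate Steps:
r(U, O) = -2*O/3 - U/3 (r(U, O) = -((U + O) + O)/3 = -((O + U) + O)/3 = -(U + 2*O)/3 = -2*O/3 - U/3)
q(m) = -8 + m/5
o(x) = 9 (o(x) = 4 - 1*(-5) = 4 + 5 = 9)
d(J) = (-⅔ + 3*J)²/6 (d(J) = ((-⅔*(-1) - ⅓*4) + ((J + J) + J))²/6 = ((⅔ - 4/3) + (2*J + J))²/6 = (-⅔ + 3*J)²/6)
q(-8)*(d(-14) + o(23)) = (-8 + (⅕)*(-8))*((-2 + 9*(-14))²/54 + 9) = (-8 - 8/5)*((-2 - 126)²/54 + 9) = -48*((1/54)*(-128)² + 9)/5 = -48*((1/54)*16384 + 9)/5 = -48*(8192/27 + 9)/5 = -48/5*8435/27 = -26992/9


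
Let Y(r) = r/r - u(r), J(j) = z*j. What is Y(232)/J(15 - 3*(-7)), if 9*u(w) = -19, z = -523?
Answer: -7/42363 ≈ -0.00016524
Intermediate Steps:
u(w) = -19/9 (u(w) = (⅑)*(-19) = -19/9)
J(j) = -523*j
Y(r) = 28/9 (Y(r) = r/r - 1*(-19/9) = 1 + 19/9 = 28/9)
Y(232)/J(15 - 3*(-7)) = 28/(9*((-523*(15 - 3*(-7))))) = 28/(9*((-523*(15 + 21)))) = 28/(9*((-523*36))) = (28/9)/(-18828) = (28/9)*(-1/18828) = -7/42363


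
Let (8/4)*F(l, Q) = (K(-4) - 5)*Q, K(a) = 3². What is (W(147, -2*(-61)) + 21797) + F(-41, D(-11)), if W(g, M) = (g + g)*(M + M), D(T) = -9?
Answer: 93515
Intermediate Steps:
K(a) = 9
F(l, Q) = 2*Q (F(l, Q) = ((9 - 5)*Q)/2 = (4*Q)/2 = 2*Q)
W(g, M) = 4*M*g (W(g, M) = (2*g)*(2*M) = 4*M*g)
(W(147, -2*(-61)) + 21797) + F(-41, D(-11)) = (4*(-2*(-61))*147 + 21797) + 2*(-9) = (4*122*147 + 21797) - 18 = (71736 + 21797) - 18 = 93533 - 18 = 93515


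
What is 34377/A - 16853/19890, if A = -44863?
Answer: -930727/576810 ≈ -1.6136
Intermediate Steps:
34377/A - 16853/19890 = 34377/(-44863) - 16853/19890 = 34377*(-1/44863) - 16853*1/19890 = -4911/6409 - 16853/19890 = -930727/576810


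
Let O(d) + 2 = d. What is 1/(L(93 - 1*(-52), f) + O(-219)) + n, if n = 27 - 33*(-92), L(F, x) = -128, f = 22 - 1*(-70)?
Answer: 1068986/349 ≈ 3063.0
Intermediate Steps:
f = 92 (f = 22 + 70 = 92)
O(d) = -2 + d
n = 3063 (n = 27 + 3036 = 3063)
1/(L(93 - 1*(-52), f) + O(-219)) + n = 1/(-128 + (-2 - 219)) + 3063 = 1/(-128 - 221) + 3063 = 1/(-349) + 3063 = -1/349 + 3063 = 1068986/349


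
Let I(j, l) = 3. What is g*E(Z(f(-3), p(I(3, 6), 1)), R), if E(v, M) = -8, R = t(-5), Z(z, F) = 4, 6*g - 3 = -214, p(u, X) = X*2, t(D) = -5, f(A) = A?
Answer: 844/3 ≈ 281.33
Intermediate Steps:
p(u, X) = 2*X
g = -211/6 (g = ½ + (⅙)*(-214) = ½ - 107/3 = -211/6 ≈ -35.167)
R = -5
g*E(Z(f(-3), p(I(3, 6), 1)), R) = -211/6*(-8) = 844/3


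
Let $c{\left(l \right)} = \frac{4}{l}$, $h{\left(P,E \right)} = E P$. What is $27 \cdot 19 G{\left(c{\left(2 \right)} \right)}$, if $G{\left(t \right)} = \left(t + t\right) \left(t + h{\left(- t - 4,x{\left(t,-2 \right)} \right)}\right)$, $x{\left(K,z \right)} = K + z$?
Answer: $4104$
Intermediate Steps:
$G{\left(t \right)} = 2 t \left(t + \left(-4 - t\right) \left(-2 + t\right)\right)$ ($G{\left(t \right)} = \left(t + t\right) \left(t + \left(t - 2\right) \left(- t - 4\right)\right) = 2 t \left(t + \left(-2 + t\right) \left(-4 - t\right)\right) = 2 t \left(t + \left(-4 - t\right) \left(-2 + t\right)\right)$)
$27 \cdot 19 G{\left(c{\left(2 \right)} \right)} = 27 \cdot 19 \cdot 2 \cdot \frac{4}{2} \left(8 - \frac{4}{2} - \left(\frac{4}{2}\right)^{2}\right) = 513 \cdot 2 \cdot 4 \cdot \frac{1}{2} \left(8 - 4 \cdot \frac{1}{2} - \left(4 \cdot \frac{1}{2}\right)^{2}\right) = 513 \cdot 2 \cdot 2 \left(8 - 2 - 2^{2}\right) = 513 \cdot 2 \cdot 2 \left(8 - 2 - 4\right) = 513 \cdot 2 \cdot 2 \cdot 2 = 513 \cdot 8 = 4104$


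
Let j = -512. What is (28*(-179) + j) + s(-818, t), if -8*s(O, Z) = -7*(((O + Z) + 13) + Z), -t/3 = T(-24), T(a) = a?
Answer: -48819/8 ≈ -6102.4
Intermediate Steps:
t = 72 (t = -3*(-24) = 72)
s(O, Z) = 91/8 + 7*Z/4 + 7*O/8 (s(O, Z) = -(-7)*(((O + Z) + 13) + Z)/8 = -(-7)*((13 + O + Z) + Z)/8 = -(-7)*(13 + O + 2*Z)/8 = -(-91 - 14*Z - 7*O)/8 = 91/8 + 7*Z/4 + 7*O/8)
(28*(-179) + j) + s(-818, t) = (28*(-179) - 512) + (91/8 + (7/4)*72 + (7/8)*(-818)) = (-5012 - 512) + (91/8 + 126 - 2863/4) = -5524 - 4627/8 = -48819/8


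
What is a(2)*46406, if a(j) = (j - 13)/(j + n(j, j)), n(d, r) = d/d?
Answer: -510466/3 ≈ -1.7016e+5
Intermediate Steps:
n(d, r) = 1
a(j) = (-13 + j)/(1 + j) (a(j) = (j - 13)/(j + 1) = (-13 + j)/(1 + j))
a(2)*46406 = ((-13 + 2)/(1 + 2))*46406 = (-11/3)*46406 = ((⅓)*(-11))*46406 = -11/3*46406 = -510466/3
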